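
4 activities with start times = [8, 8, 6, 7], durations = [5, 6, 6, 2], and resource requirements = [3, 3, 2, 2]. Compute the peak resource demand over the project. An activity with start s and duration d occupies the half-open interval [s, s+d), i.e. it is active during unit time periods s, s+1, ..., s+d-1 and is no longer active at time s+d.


Each activity i is active on [start_i, start_i + duration_i).
Compute total resource usage per time slot:
  t=0: active resources = [], total = 0
  t=1: active resources = [], total = 0
  t=2: active resources = [], total = 0
  t=3: active resources = [], total = 0
  t=4: active resources = [], total = 0
  t=5: active resources = [], total = 0
  t=6: active resources = [2], total = 2
  t=7: active resources = [2, 2], total = 4
  t=8: active resources = [3, 3, 2, 2], total = 10
  t=9: active resources = [3, 3, 2], total = 8
  t=10: active resources = [3, 3, 2], total = 8
  t=11: active resources = [3, 3, 2], total = 8
  t=12: active resources = [3, 3], total = 6
  t=13: active resources = [3], total = 3
Peak resource demand = 10

10


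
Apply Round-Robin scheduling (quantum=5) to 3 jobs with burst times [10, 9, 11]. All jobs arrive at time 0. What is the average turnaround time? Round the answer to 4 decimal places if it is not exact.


Time quantum = 5
Execution trace:
  J1 runs 5 units, time = 5
  J2 runs 5 units, time = 10
  J3 runs 5 units, time = 15
  J1 runs 5 units, time = 20
  J2 runs 4 units, time = 24
  J3 runs 5 units, time = 29
  J3 runs 1 units, time = 30
Finish times: [20, 24, 30]
Average turnaround = 74/3 = 24.6667

24.6667


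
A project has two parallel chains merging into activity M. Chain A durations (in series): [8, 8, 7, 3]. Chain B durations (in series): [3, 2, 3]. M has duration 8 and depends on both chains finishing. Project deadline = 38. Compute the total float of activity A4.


Forward pass: ES(A4) = sum of predecessors on chain A = 23
EF = ES + duration = 23 + 3 = 26
Backward pass: LF(M) = deadline = 38; LS(M) = 38 - 8 = 30
LF(A4) = LS(M) - sum(successors on chain A) = 30 - 0 = 30
LS = LF - duration = 30 - 3 = 27
Total float = LS - ES = 27 - 23 = 4

4


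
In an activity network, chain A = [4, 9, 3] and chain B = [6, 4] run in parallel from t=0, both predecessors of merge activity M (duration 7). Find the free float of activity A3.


ES(A3) = sum of predecessors on chain A = 13
EF(A3) = ES + duration = 13 + 3 = 16
Successor of A3 is M. ES(M) = max(sum(A), sum(B)) = max(16, 10) = 16
Free float = ES(successor) - EF(current) = 16 - 16 = 0

0


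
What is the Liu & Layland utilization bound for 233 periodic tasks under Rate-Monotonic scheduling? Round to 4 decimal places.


Compute 2^(1/233) = 1.0029793100
Subtract 1: 1.0029793100 - 1 = 0.0029793100
Multiply by n: 233 * 0.0029793100 = 0.6941792300
Round to 4 dp: 0.6942

0.6942


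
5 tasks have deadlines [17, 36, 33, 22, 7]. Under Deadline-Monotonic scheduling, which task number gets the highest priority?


Sort tasks by relative deadline (ascending):
  Task 5: deadline = 7
  Task 1: deadline = 17
  Task 4: deadline = 22
  Task 3: deadline = 33
  Task 2: deadline = 36
Priority order (highest first): [5, 1, 4, 3, 2]
Highest priority task = 5

5


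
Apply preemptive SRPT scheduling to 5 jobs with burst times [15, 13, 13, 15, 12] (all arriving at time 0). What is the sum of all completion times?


Since all jobs arrive at t=0, SRPT equals SPT ordering.
SPT order: [12, 13, 13, 15, 15]
Completion times:
  Job 1: p=12, C=12
  Job 2: p=13, C=25
  Job 3: p=13, C=38
  Job 4: p=15, C=53
  Job 5: p=15, C=68
Total completion time = 12 + 25 + 38 + 53 + 68 = 196

196


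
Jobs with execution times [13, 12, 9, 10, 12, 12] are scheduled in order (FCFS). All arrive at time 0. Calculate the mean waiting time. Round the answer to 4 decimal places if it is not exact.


FCFS order (as given): [13, 12, 9, 10, 12, 12]
Waiting times:
  Job 1: wait = 0
  Job 2: wait = 13
  Job 3: wait = 25
  Job 4: wait = 34
  Job 5: wait = 44
  Job 6: wait = 56
Sum of waiting times = 172
Average waiting time = 172/6 = 28.6667

28.6667


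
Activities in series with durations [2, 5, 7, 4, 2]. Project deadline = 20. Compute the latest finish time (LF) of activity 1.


LF(activity 1) = deadline - sum of successor durations
Successors: activities 2 through 5 with durations [5, 7, 4, 2]
Sum of successor durations = 18
LF = 20 - 18 = 2

2


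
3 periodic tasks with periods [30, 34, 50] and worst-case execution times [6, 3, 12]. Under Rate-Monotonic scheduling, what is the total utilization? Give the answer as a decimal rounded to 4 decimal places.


Compute individual utilizations (exact fractions):
  Task 1: C/T = 6/30 = 1/5 (approx. 0.2)
  Task 2: C/T = 3/34 (approx. 0.0882)
  Task 3: C/T = 12/50 = 6/25 (approx. 0.24)
Total utilization U = 1/5 + 3/34 + 6/25 = 449/850
Rounded to 4 decimal places: U = 0.5282
RM (Liu & Layland) bound for 3 tasks = 0.779763; compare with U = 449/850 (approx. 0.528235)
U <= bound, so schedulable by RM sufficient condition.

0.5282


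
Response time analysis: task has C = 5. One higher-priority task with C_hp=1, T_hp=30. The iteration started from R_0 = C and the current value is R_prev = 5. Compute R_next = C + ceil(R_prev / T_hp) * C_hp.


R_next = C + ceil(R_prev / T_hp) * C_hp
ceil(5 / 30) = ceil(0.1667) = 1
Interference = 1 * 1 = 1
R_next = 5 + 1 = 6

6


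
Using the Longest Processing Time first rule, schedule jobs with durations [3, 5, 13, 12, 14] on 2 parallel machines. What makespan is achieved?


Sort jobs in decreasing order (LPT): [14, 13, 12, 5, 3]
Assign each job to the least loaded machine:
  Machine 1: jobs [14, 5, 3], load = 22
  Machine 2: jobs [13, 12], load = 25
Makespan = max load = 25

25


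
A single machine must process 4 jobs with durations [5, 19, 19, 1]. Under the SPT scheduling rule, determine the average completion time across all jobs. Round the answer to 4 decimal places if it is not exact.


Sort jobs by processing time (SPT order): [1, 5, 19, 19]
Compute completion times sequentially:
  Job 1: processing = 1, completes at 1
  Job 2: processing = 5, completes at 6
  Job 3: processing = 19, completes at 25
  Job 4: processing = 19, completes at 44
Sum of completion times = 76
Average completion time = 76/4 = 19.0

19.0


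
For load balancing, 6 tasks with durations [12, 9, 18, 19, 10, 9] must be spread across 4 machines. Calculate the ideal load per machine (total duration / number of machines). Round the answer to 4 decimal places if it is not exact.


Total processing time = 12 + 9 + 18 + 19 + 10 + 9 = 77
Number of machines = 4
Ideal balanced load = 77 / 4 = 19.25

19.25


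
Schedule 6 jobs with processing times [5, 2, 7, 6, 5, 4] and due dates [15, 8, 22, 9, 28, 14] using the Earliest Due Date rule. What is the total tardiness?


Sort by due date (EDD order): [(2, 8), (6, 9), (4, 14), (5, 15), (7, 22), (5, 28)]
Compute completion times and tardiness:
  Job 1: p=2, d=8, C=2, tardiness=max(0,2-8)=0
  Job 2: p=6, d=9, C=8, tardiness=max(0,8-9)=0
  Job 3: p=4, d=14, C=12, tardiness=max(0,12-14)=0
  Job 4: p=5, d=15, C=17, tardiness=max(0,17-15)=2
  Job 5: p=7, d=22, C=24, tardiness=max(0,24-22)=2
  Job 6: p=5, d=28, C=29, tardiness=max(0,29-28)=1
Total tardiness = 5

5


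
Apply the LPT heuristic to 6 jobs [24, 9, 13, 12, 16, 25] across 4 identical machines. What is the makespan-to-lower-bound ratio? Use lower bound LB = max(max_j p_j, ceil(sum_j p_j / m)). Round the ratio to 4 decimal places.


LPT order: [25, 24, 16, 13, 12, 9]
Machine loads after assignment: [25, 24, 25, 25]
LPT makespan = 25
Lower bound = max(max_job, ceil(total/4)) = max(25, 25) = 25
Ratio = 25 / 25 = 1.0

1.0


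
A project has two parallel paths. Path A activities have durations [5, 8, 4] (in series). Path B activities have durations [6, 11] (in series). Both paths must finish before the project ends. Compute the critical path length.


Path A total = 5 + 8 + 4 = 17
Path B total = 6 + 11 = 17
Critical path = longest path = max(17, 17) = 17

17


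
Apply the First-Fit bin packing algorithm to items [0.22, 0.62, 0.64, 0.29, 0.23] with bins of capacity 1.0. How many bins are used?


Place items sequentially using First-Fit:
  Item 0.22 -> new Bin 1
  Item 0.62 -> Bin 1 (now 0.84)
  Item 0.64 -> new Bin 2
  Item 0.29 -> Bin 2 (now 0.93)
  Item 0.23 -> new Bin 3
Total bins used = 3

3


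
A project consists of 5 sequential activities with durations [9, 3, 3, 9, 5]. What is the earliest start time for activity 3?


Activity 3 starts after activities 1 through 2 complete.
Predecessor durations: [9, 3]
ES = 9 + 3 = 12

12


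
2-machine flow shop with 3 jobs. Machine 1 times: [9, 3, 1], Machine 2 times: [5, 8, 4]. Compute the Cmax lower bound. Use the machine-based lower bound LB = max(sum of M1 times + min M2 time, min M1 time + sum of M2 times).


LB1 = sum(M1 times) + min(M2 times) = 13 + 4 = 17
LB2 = min(M1 times) + sum(M2 times) = 1 + 17 = 18
Lower bound = max(LB1, LB2) = max(17, 18) = 18

18


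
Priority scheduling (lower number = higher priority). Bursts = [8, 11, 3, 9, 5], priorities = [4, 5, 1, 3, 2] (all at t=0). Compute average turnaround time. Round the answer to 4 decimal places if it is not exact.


Sort by priority (ascending = highest first):
Order: [(1, 3), (2, 5), (3, 9), (4, 8), (5, 11)]
Completion times:
  Priority 1, burst=3, C=3
  Priority 2, burst=5, C=8
  Priority 3, burst=9, C=17
  Priority 4, burst=8, C=25
  Priority 5, burst=11, C=36
Average turnaround = 89/5 = 17.8

17.8


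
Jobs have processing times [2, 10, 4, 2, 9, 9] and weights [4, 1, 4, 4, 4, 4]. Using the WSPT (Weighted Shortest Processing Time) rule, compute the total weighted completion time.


Compute p/w ratios and sort ascending (WSPT): [(2, 4), (2, 4), (4, 4), (9, 4), (9, 4), (10, 1)]
Compute weighted completion times:
  Job (p=2,w=4): C=2, w*C=4*2=8
  Job (p=2,w=4): C=4, w*C=4*4=16
  Job (p=4,w=4): C=8, w*C=4*8=32
  Job (p=9,w=4): C=17, w*C=4*17=68
  Job (p=9,w=4): C=26, w*C=4*26=104
  Job (p=10,w=1): C=36, w*C=1*36=36
Total weighted completion time = 264

264


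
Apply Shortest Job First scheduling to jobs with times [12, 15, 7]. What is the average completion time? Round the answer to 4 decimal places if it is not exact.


SJF order (ascending): [7, 12, 15]
Completion times:
  Job 1: burst=7, C=7
  Job 2: burst=12, C=19
  Job 3: burst=15, C=34
Average completion = 60/3 = 20.0

20.0


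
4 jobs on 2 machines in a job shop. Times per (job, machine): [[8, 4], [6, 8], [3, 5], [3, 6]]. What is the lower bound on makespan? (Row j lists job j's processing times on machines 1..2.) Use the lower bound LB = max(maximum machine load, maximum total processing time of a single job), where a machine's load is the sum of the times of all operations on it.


Machine loads:
  Machine 1: 8 + 6 + 3 + 3 = 20
  Machine 2: 4 + 8 + 5 + 6 = 23
Max machine load = 23
Job totals:
  Job 1: 12
  Job 2: 14
  Job 3: 8
  Job 4: 9
Max job total = 14
Lower bound = max(23, 14) = 23

23


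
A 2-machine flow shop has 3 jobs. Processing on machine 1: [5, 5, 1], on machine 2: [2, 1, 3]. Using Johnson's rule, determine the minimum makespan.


Apply Johnson's rule:
  Group 1 (a <= b): [(3, 1, 3)]
  Group 2 (a > b): [(1, 5, 2), (2, 5, 1)]
Optimal job order: [3, 1, 2]
Schedule:
  Job 3: M1 done at 1, M2 done at 4
  Job 1: M1 done at 6, M2 done at 8
  Job 2: M1 done at 11, M2 done at 12
Makespan = 12

12


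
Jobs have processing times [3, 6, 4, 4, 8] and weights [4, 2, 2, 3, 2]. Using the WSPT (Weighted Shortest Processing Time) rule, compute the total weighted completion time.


Compute p/w ratios and sort ascending (WSPT): [(3, 4), (4, 3), (4, 2), (6, 2), (8, 2)]
Compute weighted completion times:
  Job (p=3,w=4): C=3, w*C=4*3=12
  Job (p=4,w=3): C=7, w*C=3*7=21
  Job (p=4,w=2): C=11, w*C=2*11=22
  Job (p=6,w=2): C=17, w*C=2*17=34
  Job (p=8,w=2): C=25, w*C=2*25=50
Total weighted completion time = 139

139


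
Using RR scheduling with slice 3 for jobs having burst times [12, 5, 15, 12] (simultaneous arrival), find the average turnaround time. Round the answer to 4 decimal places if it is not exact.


Time quantum = 3
Execution trace:
  J1 runs 3 units, time = 3
  J2 runs 3 units, time = 6
  J3 runs 3 units, time = 9
  J4 runs 3 units, time = 12
  J1 runs 3 units, time = 15
  J2 runs 2 units, time = 17
  J3 runs 3 units, time = 20
  J4 runs 3 units, time = 23
  J1 runs 3 units, time = 26
  J3 runs 3 units, time = 29
  J4 runs 3 units, time = 32
  J1 runs 3 units, time = 35
  J3 runs 3 units, time = 38
  J4 runs 3 units, time = 41
  J3 runs 3 units, time = 44
Finish times: [35, 17, 44, 41]
Average turnaround = 137/4 = 34.25

34.25


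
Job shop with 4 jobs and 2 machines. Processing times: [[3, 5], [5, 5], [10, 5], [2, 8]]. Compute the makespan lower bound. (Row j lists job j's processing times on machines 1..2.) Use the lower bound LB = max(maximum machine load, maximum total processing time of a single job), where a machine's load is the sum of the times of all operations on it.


Machine loads:
  Machine 1: 3 + 5 + 10 + 2 = 20
  Machine 2: 5 + 5 + 5 + 8 = 23
Max machine load = 23
Job totals:
  Job 1: 8
  Job 2: 10
  Job 3: 15
  Job 4: 10
Max job total = 15
Lower bound = max(23, 15) = 23

23


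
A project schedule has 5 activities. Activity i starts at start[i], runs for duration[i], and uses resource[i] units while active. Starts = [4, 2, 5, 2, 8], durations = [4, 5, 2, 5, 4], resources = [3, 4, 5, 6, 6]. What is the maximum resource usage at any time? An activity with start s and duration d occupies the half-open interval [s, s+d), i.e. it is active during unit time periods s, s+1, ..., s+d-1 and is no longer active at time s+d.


Each activity i is active on [start_i, start_i + duration_i).
Compute total resource usage per time slot:
  t=0: active resources = [], total = 0
  t=1: active resources = [], total = 0
  t=2: active resources = [4, 6], total = 10
  t=3: active resources = [4, 6], total = 10
  t=4: active resources = [3, 4, 6], total = 13
  t=5: active resources = [3, 4, 5, 6], total = 18
  t=6: active resources = [3, 4, 5, 6], total = 18
  t=7: active resources = [3], total = 3
  t=8: active resources = [6], total = 6
  t=9: active resources = [6], total = 6
  t=10: active resources = [6], total = 6
  t=11: active resources = [6], total = 6
Peak resource demand = 18

18


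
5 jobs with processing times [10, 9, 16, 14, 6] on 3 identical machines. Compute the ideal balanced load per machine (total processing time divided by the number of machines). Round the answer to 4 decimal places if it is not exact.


Total processing time = 10 + 9 + 16 + 14 + 6 = 55
Number of machines = 3
Ideal balanced load = 55 / 3 = 18.3333

18.3333


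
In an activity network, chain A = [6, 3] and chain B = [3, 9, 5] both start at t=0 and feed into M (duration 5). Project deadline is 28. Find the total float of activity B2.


Forward pass: ES(B2) = sum of predecessors on chain B = 3
EF = ES + duration = 3 + 9 = 12
Backward pass: LF(M) = deadline = 28; LS(M) = 28 - 5 = 23
LF(B2) = LS(M) - sum(successors on chain B) = 23 - 5 = 18
LS = LF - duration = 18 - 9 = 9
Total float = LS - ES = 9 - 3 = 6

6


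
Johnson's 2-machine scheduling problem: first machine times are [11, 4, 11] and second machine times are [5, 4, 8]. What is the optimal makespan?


Apply Johnson's rule:
  Group 1 (a <= b): [(2, 4, 4)]
  Group 2 (a > b): [(3, 11, 8), (1, 11, 5)]
Optimal job order: [2, 3, 1]
Schedule:
  Job 2: M1 done at 4, M2 done at 8
  Job 3: M1 done at 15, M2 done at 23
  Job 1: M1 done at 26, M2 done at 31
Makespan = 31

31


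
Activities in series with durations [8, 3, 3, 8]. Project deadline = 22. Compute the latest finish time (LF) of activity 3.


LF(activity 3) = deadline - sum of successor durations
Successors: activities 4 through 4 with durations [8]
Sum of successor durations = 8
LF = 22 - 8 = 14

14


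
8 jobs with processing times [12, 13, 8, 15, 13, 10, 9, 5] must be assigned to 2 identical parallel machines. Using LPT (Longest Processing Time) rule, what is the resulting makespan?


Sort jobs in decreasing order (LPT): [15, 13, 13, 12, 10, 9, 8, 5]
Assign each job to the least loaded machine:
  Machine 1: jobs [15, 12, 9, 8], load = 44
  Machine 2: jobs [13, 13, 10, 5], load = 41
Makespan = max load = 44

44


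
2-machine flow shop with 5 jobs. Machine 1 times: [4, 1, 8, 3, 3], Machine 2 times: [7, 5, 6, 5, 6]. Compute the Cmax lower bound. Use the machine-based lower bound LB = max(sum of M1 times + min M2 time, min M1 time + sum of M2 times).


LB1 = sum(M1 times) + min(M2 times) = 19 + 5 = 24
LB2 = min(M1 times) + sum(M2 times) = 1 + 29 = 30
Lower bound = max(LB1, LB2) = max(24, 30) = 30

30


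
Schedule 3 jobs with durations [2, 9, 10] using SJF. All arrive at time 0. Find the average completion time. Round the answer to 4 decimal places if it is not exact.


SJF order (ascending): [2, 9, 10]
Completion times:
  Job 1: burst=2, C=2
  Job 2: burst=9, C=11
  Job 3: burst=10, C=21
Average completion = 34/3 = 11.3333

11.3333


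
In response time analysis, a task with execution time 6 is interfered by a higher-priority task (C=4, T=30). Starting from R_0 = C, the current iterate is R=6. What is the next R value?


R_next = C + ceil(R_prev / T_hp) * C_hp
ceil(6 / 30) = ceil(0.2) = 1
Interference = 1 * 4 = 4
R_next = 6 + 4 = 10

10


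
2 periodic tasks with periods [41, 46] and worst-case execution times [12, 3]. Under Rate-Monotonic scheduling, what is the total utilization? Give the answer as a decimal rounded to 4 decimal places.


Compute individual utilizations (exact fractions):
  Task 1: C/T = 12/41 (approx. 0.2927)
  Task 2: C/T = 3/46 (approx. 0.0652)
Total utilization U = 12/41 + 3/46 = 675/1886
Rounded to 4 decimal places: U = 0.3579
RM (Liu & Layland) bound for 2 tasks = 0.828427; compare with U = 675/1886 (approx. 0.357900)
U <= bound, so schedulable by RM sufficient condition.

0.3579


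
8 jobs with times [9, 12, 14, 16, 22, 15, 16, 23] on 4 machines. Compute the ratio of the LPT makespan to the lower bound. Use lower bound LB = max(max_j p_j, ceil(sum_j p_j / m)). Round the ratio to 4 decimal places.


LPT order: [23, 22, 16, 16, 15, 14, 12, 9]
Machine loads after assignment: [32, 34, 31, 30]
LPT makespan = 34
Lower bound = max(max_job, ceil(total/4)) = max(23, 32) = 32
Ratio = 34 / 32 = 1.0625

1.0625


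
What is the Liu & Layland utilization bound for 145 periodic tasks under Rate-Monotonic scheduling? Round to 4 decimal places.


Compute 2^(1/145) = 1.0047917694
Subtract 1: 1.0047917694 - 1 = 0.0047917694
Multiply by n: 145 * 0.0047917694 = 0.6948065630
Round to 4 dp: 0.6948

0.6948


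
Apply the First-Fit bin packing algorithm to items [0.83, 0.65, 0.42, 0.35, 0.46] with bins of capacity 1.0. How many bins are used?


Place items sequentially using First-Fit:
  Item 0.83 -> new Bin 1
  Item 0.65 -> new Bin 2
  Item 0.42 -> new Bin 3
  Item 0.35 -> Bin 2 (now 1.0)
  Item 0.46 -> Bin 3 (now 0.88)
Total bins used = 3

3


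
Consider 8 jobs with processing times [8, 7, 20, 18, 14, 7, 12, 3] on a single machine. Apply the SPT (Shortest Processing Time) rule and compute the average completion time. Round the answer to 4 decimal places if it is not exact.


Sort jobs by processing time (SPT order): [3, 7, 7, 8, 12, 14, 18, 20]
Compute completion times sequentially:
  Job 1: processing = 3, completes at 3
  Job 2: processing = 7, completes at 10
  Job 3: processing = 7, completes at 17
  Job 4: processing = 8, completes at 25
  Job 5: processing = 12, completes at 37
  Job 6: processing = 14, completes at 51
  Job 7: processing = 18, completes at 69
  Job 8: processing = 20, completes at 89
Sum of completion times = 301
Average completion time = 301/8 = 37.625

37.625


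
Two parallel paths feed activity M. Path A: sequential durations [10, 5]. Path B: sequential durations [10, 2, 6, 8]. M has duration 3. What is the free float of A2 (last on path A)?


ES(A2) = sum of predecessors on chain A = 10
EF(A2) = ES + duration = 10 + 5 = 15
Successor of A2 is M. ES(M) = max(sum(A), sum(B)) = max(15, 26) = 26
Free float = ES(successor) - EF(current) = 26 - 15 = 11

11


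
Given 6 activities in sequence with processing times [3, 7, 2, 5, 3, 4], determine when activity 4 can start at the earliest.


Activity 4 starts after activities 1 through 3 complete.
Predecessor durations: [3, 7, 2]
ES = 3 + 7 + 2 = 12

12


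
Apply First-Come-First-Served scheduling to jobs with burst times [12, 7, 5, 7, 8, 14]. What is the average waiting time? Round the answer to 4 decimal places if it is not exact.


FCFS order (as given): [12, 7, 5, 7, 8, 14]
Waiting times:
  Job 1: wait = 0
  Job 2: wait = 12
  Job 3: wait = 19
  Job 4: wait = 24
  Job 5: wait = 31
  Job 6: wait = 39
Sum of waiting times = 125
Average waiting time = 125/6 = 20.8333

20.8333


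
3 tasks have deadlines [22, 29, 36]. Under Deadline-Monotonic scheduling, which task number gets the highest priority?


Sort tasks by relative deadline (ascending):
  Task 1: deadline = 22
  Task 2: deadline = 29
  Task 3: deadline = 36
Priority order (highest first): [1, 2, 3]
Highest priority task = 1

1


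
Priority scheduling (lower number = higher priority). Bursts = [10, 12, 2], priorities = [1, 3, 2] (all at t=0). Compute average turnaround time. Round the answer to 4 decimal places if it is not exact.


Sort by priority (ascending = highest first):
Order: [(1, 10), (2, 2), (3, 12)]
Completion times:
  Priority 1, burst=10, C=10
  Priority 2, burst=2, C=12
  Priority 3, burst=12, C=24
Average turnaround = 46/3 = 15.3333

15.3333


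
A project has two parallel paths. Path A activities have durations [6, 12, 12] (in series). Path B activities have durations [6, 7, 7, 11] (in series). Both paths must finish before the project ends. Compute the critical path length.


Path A total = 6 + 12 + 12 = 30
Path B total = 6 + 7 + 7 + 11 = 31
Critical path = longest path = max(30, 31) = 31

31


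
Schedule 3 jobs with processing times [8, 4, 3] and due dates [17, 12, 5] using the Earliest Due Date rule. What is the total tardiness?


Sort by due date (EDD order): [(3, 5), (4, 12), (8, 17)]
Compute completion times and tardiness:
  Job 1: p=3, d=5, C=3, tardiness=max(0,3-5)=0
  Job 2: p=4, d=12, C=7, tardiness=max(0,7-12)=0
  Job 3: p=8, d=17, C=15, tardiness=max(0,15-17)=0
Total tardiness = 0

0


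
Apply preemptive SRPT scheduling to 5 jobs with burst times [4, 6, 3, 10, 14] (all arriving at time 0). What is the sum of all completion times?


Since all jobs arrive at t=0, SRPT equals SPT ordering.
SPT order: [3, 4, 6, 10, 14]
Completion times:
  Job 1: p=3, C=3
  Job 2: p=4, C=7
  Job 3: p=6, C=13
  Job 4: p=10, C=23
  Job 5: p=14, C=37
Total completion time = 3 + 7 + 13 + 23 + 37 = 83

83


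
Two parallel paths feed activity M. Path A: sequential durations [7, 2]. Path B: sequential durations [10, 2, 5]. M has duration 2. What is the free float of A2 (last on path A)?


ES(A2) = sum of predecessors on chain A = 7
EF(A2) = ES + duration = 7 + 2 = 9
Successor of A2 is M. ES(M) = max(sum(A), sum(B)) = max(9, 17) = 17
Free float = ES(successor) - EF(current) = 17 - 9 = 8

8


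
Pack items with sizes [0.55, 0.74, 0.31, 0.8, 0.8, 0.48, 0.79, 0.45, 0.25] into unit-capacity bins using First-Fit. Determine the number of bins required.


Place items sequentially using First-Fit:
  Item 0.55 -> new Bin 1
  Item 0.74 -> new Bin 2
  Item 0.31 -> Bin 1 (now 0.86)
  Item 0.8 -> new Bin 3
  Item 0.8 -> new Bin 4
  Item 0.48 -> new Bin 5
  Item 0.79 -> new Bin 6
  Item 0.45 -> Bin 5 (now 0.93)
  Item 0.25 -> Bin 2 (now 0.99)
Total bins used = 6

6


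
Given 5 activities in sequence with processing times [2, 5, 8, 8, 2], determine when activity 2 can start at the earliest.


Activity 2 starts after activities 1 through 1 complete.
Predecessor durations: [2]
ES = 2 = 2

2


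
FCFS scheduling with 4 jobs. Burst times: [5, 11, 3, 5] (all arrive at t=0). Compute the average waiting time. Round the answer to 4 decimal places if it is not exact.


FCFS order (as given): [5, 11, 3, 5]
Waiting times:
  Job 1: wait = 0
  Job 2: wait = 5
  Job 3: wait = 16
  Job 4: wait = 19
Sum of waiting times = 40
Average waiting time = 40/4 = 10.0

10.0


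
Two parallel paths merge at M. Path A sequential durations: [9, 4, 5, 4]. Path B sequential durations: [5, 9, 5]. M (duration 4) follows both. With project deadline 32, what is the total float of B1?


Forward pass: ES(B1) = sum of predecessors on chain B = 0
EF = ES + duration = 0 + 5 = 5
Backward pass: LF(M) = deadline = 32; LS(M) = 32 - 4 = 28
LF(B1) = LS(M) - sum(successors on chain B) = 28 - 14 = 14
LS = LF - duration = 14 - 5 = 9
Total float = LS - ES = 9 - 0 = 9

9


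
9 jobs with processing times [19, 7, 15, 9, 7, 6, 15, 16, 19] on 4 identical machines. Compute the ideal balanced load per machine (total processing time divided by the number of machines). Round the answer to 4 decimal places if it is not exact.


Total processing time = 19 + 7 + 15 + 9 + 7 + 6 + 15 + 16 + 19 = 113
Number of machines = 4
Ideal balanced load = 113 / 4 = 28.25

28.25


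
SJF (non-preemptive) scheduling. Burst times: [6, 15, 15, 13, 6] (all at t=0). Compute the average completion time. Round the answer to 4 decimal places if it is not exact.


SJF order (ascending): [6, 6, 13, 15, 15]
Completion times:
  Job 1: burst=6, C=6
  Job 2: burst=6, C=12
  Job 3: burst=13, C=25
  Job 4: burst=15, C=40
  Job 5: burst=15, C=55
Average completion = 138/5 = 27.6

27.6


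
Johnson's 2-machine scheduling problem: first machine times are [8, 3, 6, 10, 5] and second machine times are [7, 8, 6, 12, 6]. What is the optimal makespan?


Apply Johnson's rule:
  Group 1 (a <= b): [(2, 3, 8), (5, 5, 6), (3, 6, 6), (4, 10, 12)]
  Group 2 (a > b): [(1, 8, 7)]
Optimal job order: [2, 5, 3, 4, 1]
Schedule:
  Job 2: M1 done at 3, M2 done at 11
  Job 5: M1 done at 8, M2 done at 17
  Job 3: M1 done at 14, M2 done at 23
  Job 4: M1 done at 24, M2 done at 36
  Job 1: M1 done at 32, M2 done at 43
Makespan = 43

43


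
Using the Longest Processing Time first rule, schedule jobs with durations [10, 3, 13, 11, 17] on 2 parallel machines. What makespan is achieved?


Sort jobs in decreasing order (LPT): [17, 13, 11, 10, 3]
Assign each job to the least loaded machine:
  Machine 1: jobs [17, 10], load = 27
  Machine 2: jobs [13, 11, 3], load = 27
Makespan = max load = 27

27


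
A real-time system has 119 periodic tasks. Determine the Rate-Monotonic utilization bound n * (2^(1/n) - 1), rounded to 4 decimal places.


Compute 2^(1/119) = 1.0058417632
Subtract 1: 1.0058417632 - 1 = 0.0058417632
Multiply by n: 119 * 0.0058417632 = 0.6951698208
Round to 4 dp: 0.6952

0.6952


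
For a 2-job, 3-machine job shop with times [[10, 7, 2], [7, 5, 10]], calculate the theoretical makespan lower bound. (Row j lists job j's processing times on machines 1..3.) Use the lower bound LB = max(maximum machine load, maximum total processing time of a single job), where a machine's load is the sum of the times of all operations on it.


Machine loads:
  Machine 1: 10 + 7 = 17
  Machine 2: 7 + 5 = 12
  Machine 3: 2 + 10 = 12
Max machine load = 17
Job totals:
  Job 1: 19
  Job 2: 22
Max job total = 22
Lower bound = max(17, 22) = 22

22


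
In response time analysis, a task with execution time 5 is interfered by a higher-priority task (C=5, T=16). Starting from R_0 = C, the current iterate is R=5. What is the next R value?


R_next = C + ceil(R_prev / T_hp) * C_hp
ceil(5 / 16) = ceil(0.3125) = 1
Interference = 1 * 5 = 5
R_next = 5 + 5 = 10

10


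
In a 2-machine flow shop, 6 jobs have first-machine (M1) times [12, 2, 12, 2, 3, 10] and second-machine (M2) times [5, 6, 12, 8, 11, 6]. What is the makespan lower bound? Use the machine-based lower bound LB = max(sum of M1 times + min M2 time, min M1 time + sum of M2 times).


LB1 = sum(M1 times) + min(M2 times) = 41 + 5 = 46
LB2 = min(M1 times) + sum(M2 times) = 2 + 48 = 50
Lower bound = max(LB1, LB2) = max(46, 50) = 50

50


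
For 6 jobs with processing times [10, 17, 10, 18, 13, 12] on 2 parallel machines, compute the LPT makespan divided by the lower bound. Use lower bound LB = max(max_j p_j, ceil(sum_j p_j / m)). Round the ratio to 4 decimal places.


LPT order: [18, 17, 13, 12, 10, 10]
Machine loads after assignment: [40, 40]
LPT makespan = 40
Lower bound = max(max_job, ceil(total/2)) = max(18, 40) = 40
Ratio = 40 / 40 = 1.0

1.0


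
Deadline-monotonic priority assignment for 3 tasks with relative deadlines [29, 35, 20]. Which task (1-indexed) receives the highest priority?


Sort tasks by relative deadline (ascending):
  Task 3: deadline = 20
  Task 1: deadline = 29
  Task 2: deadline = 35
Priority order (highest first): [3, 1, 2]
Highest priority task = 3

3


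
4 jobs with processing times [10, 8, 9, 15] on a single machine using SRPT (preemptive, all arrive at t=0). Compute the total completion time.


Since all jobs arrive at t=0, SRPT equals SPT ordering.
SPT order: [8, 9, 10, 15]
Completion times:
  Job 1: p=8, C=8
  Job 2: p=9, C=17
  Job 3: p=10, C=27
  Job 4: p=15, C=42
Total completion time = 8 + 17 + 27 + 42 = 94

94


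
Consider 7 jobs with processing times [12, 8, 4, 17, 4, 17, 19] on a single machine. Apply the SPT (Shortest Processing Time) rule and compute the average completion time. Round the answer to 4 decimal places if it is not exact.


Sort jobs by processing time (SPT order): [4, 4, 8, 12, 17, 17, 19]
Compute completion times sequentially:
  Job 1: processing = 4, completes at 4
  Job 2: processing = 4, completes at 8
  Job 3: processing = 8, completes at 16
  Job 4: processing = 12, completes at 28
  Job 5: processing = 17, completes at 45
  Job 6: processing = 17, completes at 62
  Job 7: processing = 19, completes at 81
Sum of completion times = 244
Average completion time = 244/7 = 34.8571

34.8571


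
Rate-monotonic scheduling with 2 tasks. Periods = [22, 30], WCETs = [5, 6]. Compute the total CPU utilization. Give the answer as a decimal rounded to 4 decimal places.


Compute individual utilizations (exact fractions):
  Task 1: C/T = 5/22 (approx. 0.2273)
  Task 2: C/T = 6/30 = 1/5 (approx. 0.2)
Total utilization U = 5/22 + 1/5 = 47/110
Rounded to 4 decimal places: U = 0.4273
RM (Liu & Layland) bound for 2 tasks = 0.828427; compare with U = 47/110 (approx. 0.427273)
U <= bound, so schedulable by RM sufficient condition.

0.4273


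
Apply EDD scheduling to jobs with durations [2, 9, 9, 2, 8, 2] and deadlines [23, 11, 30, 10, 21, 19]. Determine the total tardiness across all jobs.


Sort by due date (EDD order): [(2, 10), (9, 11), (2, 19), (8, 21), (2, 23), (9, 30)]
Compute completion times and tardiness:
  Job 1: p=2, d=10, C=2, tardiness=max(0,2-10)=0
  Job 2: p=9, d=11, C=11, tardiness=max(0,11-11)=0
  Job 3: p=2, d=19, C=13, tardiness=max(0,13-19)=0
  Job 4: p=8, d=21, C=21, tardiness=max(0,21-21)=0
  Job 5: p=2, d=23, C=23, tardiness=max(0,23-23)=0
  Job 6: p=9, d=30, C=32, tardiness=max(0,32-30)=2
Total tardiness = 2

2


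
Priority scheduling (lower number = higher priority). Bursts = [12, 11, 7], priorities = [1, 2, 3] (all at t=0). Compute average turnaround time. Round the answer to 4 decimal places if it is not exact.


Sort by priority (ascending = highest first):
Order: [(1, 12), (2, 11), (3, 7)]
Completion times:
  Priority 1, burst=12, C=12
  Priority 2, burst=11, C=23
  Priority 3, burst=7, C=30
Average turnaround = 65/3 = 21.6667

21.6667


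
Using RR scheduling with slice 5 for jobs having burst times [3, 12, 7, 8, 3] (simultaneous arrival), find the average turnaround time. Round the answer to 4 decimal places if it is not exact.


Time quantum = 5
Execution trace:
  J1 runs 3 units, time = 3
  J2 runs 5 units, time = 8
  J3 runs 5 units, time = 13
  J4 runs 5 units, time = 18
  J5 runs 3 units, time = 21
  J2 runs 5 units, time = 26
  J3 runs 2 units, time = 28
  J4 runs 3 units, time = 31
  J2 runs 2 units, time = 33
Finish times: [3, 33, 28, 31, 21]
Average turnaround = 116/5 = 23.2

23.2


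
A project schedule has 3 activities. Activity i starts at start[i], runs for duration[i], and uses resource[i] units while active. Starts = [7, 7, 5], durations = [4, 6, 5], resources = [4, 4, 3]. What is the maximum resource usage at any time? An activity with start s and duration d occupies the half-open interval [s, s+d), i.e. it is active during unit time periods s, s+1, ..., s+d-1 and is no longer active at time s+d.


Each activity i is active on [start_i, start_i + duration_i).
Compute total resource usage per time slot:
  t=0: active resources = [], total = 0
  t=1: active resources = [], total = 0
  t=2: active resources = [], total = 0
  t=3: active resources = [], total = 0
  t=4: active resources = [], total = 0
  t=5: active resources = [3], total = 3
  t=6: active resources = [3], total = 3
  t=7: active resources = [4, 4, 3], total = 11
  t=8: active resources = [4, 4, 3], total = 11
  t=9: active resources = [4, 4, 3], total = 11
  t=10: active resources = [4, 4], total = 8
  t=11: active resources = [4], total = 4
  t=12: active resources = [4], total = 4
Peak resource demand = 11

11


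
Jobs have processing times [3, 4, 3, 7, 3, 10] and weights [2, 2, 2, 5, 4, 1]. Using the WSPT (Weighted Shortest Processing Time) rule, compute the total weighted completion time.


Compute p/w ratios and sort ascending (WSPT): [(3, 4), (7, 5), (3, 2), (3, 2), (4, 2), (10, 1)]
Compute weighted completion times:
  Job (p=3,w=4): C=3, w*C=4*3=12
  Job (p=7,w=5): C=10, w*C=5*10=50
  Job (p=3,w=2): C=13, w*C=2*13=26
  Job (p=3,w=2): C=16, w*C=2*16=32
  Job (p=4,w=2): C=20, w*C=2*20=40
  Job (p=10,w=1): C=30, w*C=1*30=30
Total weighted completion time = 190

190


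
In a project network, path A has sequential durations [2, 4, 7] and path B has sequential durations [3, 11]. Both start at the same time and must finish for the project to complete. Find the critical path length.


Path A total = 2 + 4 + 7 = 13
Path B total = 3 + 11 = 14
Critical path = longest path = max(13, 14) = 14

14


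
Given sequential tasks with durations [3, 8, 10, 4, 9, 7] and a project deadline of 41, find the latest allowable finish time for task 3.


LF(activity 3) = deadline - sum of successor durations
Successors: activities 4 through 6 with durations [4, 9, 7]
Sum of successor durations = 20
LF = 41 - 20 = 21

21


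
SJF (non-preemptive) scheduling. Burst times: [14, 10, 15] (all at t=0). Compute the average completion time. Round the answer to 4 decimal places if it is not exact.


SJF order (ascending): [10, 14, 15]
Completion times:
  Job 1: burst=10, C=10
  Job 2: burst=14, C=24
  Job 3: burst=15, C=39
Average completion = 73/3 = 24.3333

24.3333


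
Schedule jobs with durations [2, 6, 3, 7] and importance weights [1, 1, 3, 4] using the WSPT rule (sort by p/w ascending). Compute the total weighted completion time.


Compute p/w ratios and sort ascending (WSPT): [(3, 3), (7, 4), (2, 1), (6, 1)]
Compute weighted completion times:
  Job (p=3,w=3): C=3, w*C=3*3=9
  Job (p=7,w=4): C=10, w*C=4*10=40
  Job (p=2,w=1): C=12, w*C=1*12=12
  Job (p=6,w=1): C=18, w*C=1*18=18
Total weighted completion time = 79

79


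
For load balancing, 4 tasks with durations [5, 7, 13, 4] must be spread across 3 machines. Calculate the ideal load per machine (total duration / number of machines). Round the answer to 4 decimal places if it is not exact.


Total processing time = 5 + 7 + 13 + 4 = 29
Number of machines = 3
Ideal balanced load = 29 / 3 = 9.6667

9.6667


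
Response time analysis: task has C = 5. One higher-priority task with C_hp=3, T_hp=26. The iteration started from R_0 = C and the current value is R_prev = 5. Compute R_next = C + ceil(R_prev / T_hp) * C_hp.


R_next = C + ceil(R_prev / T_hp) * C_hp
ceil(5 / 26) = ceil(0.1923) = 1
Interference = 1 * 3 = 3
R_next = 5 + 3 = 8

8


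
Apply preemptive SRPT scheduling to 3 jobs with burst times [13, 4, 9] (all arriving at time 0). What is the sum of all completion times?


Since all jobs arrive at t=0, SRPT equals SPT ordering.
SPT order: [4, 9, 13]
Completion times:
  Job 1: p=4, C=4
  Job 2: p=9, C=13
  Job 3: p=13, C=26
Total completion time = 4 + 13 + 26 = 43

43


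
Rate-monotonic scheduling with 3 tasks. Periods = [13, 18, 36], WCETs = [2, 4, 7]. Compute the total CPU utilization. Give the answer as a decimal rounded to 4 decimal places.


Compute individual utilizations (exact fractions):
  Task 1: C/T = 2/13 (approx. 0.1538)
  Task 2: C/T = 4/18 = 2/9 (approx. 0.2222)
  Task 3: C/T = 7/36 (approx. 0.1944)
Total utilization U = 2/13 + 2/9 + 7/36 = 89/156
Rounded to 4 decimal places: U = 0.5705
RM (Liu & Layland) bound for 3 tasks = 0.779763; compare with U = 89/156 (approx. 0.570513)
U <= bound, so schedulable by RM sufficient condition.

0.5705


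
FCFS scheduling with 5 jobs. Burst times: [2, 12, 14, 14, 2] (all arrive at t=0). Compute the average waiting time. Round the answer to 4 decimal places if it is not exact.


FCFS order (as given): [2, 12, 14, 14, 2]
Waiting times:
  Job 1: wait = 0
  Job 2: wait = 2
  Job 3: wait = 14
  Job 4: wait = 28
  Job 5: wait = 42
Sum of waiting times = 86
Average waiting time = 86/5 = 17.2

17.2


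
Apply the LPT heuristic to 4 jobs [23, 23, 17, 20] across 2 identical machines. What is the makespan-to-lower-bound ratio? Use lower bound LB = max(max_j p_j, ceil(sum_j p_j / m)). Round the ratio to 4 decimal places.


LPT order: [23, 23, 20, 17]
Machine loads after assignment: [43, 40]
LPT makespan = 43
Lower bound = max(max_job, ceil(total/2)) = max(23, 42) = 42
Ratio = 43 / 42 = 1.0238

1.0238


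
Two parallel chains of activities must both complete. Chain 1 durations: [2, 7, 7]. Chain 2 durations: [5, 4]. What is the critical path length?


Path A total = 2 + 7 + 7 = 16
Path B total = 5 + 4 = 9
Critical path = longest path = max(16, 9) = 16

16


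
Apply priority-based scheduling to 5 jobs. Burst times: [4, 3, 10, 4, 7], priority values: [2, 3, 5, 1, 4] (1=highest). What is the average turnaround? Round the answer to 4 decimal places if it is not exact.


Sort by priority (ascending = highest first):
Order: [(1, 4), (2, 4), (3, 3), (4, 7), (5, 10)]
Completion times:
  Priority 1, burst=4, C=4
  Priority 2, burst=4, C=8
  Priority 3, burst=3, C=11
  Priority 4, burst=7, C=18
  Priority 5, burst=10, C=28
Average turnaround = 69/5 = 13.8

13.8


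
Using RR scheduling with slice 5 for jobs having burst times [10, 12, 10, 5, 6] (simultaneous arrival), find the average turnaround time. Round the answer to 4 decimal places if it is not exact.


Time quantum = 5
Execution trace:
  J1 runs 5 units, time = 5
  J2 runs 5 units, time = 10
  J3 runs 5 units, time = 15
  J4 runs 5 units, time = 20
  J5 runs 5 units, time = 25
  J1 runs 5 units, time = 30
  J2 runs 5 units, time = 35
  J3 runs 5 units, time = 40
  J5 runs 1 units, time = 41
  J2 runs 2 units, time = 43
Finish times: [30, 43, 40, 20, 41]
Average turnaround = 174/5 = 34.8

34.8


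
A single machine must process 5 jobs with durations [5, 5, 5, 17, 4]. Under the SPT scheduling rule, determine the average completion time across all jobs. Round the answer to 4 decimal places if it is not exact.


Sort jobs by processing time (SPT order): [4, 5, 5, 5, 17]
Compute completion times sequentially:
  Job 1: processing = 4, completes at 4
  Job 2: processing = 5, completes at 9
  Job 3: processing = 5, completes at 14
  Job 4: processing = 5, completes at 19
  Job 5: processing = 17, completes at 36
Sum of completion times = 82
Average completion time = 82/5 = 16.4

16.4


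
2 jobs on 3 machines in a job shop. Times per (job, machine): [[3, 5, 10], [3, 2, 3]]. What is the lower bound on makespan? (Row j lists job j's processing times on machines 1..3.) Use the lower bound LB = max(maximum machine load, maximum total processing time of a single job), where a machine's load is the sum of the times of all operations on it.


Machine loads:
  Machine 1: 3 + 3 = 6
  Machine 2: 5 + 2 = 7
  Machine 3: 10 + 3 = 13
Max machine load = 13
Job totals:
  Job 1: 18
  Job 2: 8
Max job total = 18
Lower bound = max(13, 18) = 18

18
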